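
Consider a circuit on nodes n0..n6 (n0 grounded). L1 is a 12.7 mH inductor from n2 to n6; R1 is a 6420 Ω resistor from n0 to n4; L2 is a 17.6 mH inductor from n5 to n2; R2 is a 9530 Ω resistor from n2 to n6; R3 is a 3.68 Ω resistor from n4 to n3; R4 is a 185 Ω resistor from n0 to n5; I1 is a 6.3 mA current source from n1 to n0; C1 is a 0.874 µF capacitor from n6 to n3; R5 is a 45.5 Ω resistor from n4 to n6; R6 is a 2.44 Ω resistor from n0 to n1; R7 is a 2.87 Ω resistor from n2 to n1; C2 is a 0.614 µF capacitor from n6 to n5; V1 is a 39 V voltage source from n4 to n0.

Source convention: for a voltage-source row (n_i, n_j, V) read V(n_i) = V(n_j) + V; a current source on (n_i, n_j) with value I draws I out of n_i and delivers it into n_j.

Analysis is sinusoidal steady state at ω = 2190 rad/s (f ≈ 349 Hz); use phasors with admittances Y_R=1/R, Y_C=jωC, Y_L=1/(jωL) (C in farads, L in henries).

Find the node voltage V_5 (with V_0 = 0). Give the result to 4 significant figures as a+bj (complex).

2.066-2.989j V

Apply KCL at each of the 6 non-ground nodes and solve the resulting linear system.
Node n1: branches {I1, R6, R7} → V_1 = 1.470-0.7146j
Node n2: branches {L1, L2, R2, R7} → V_2 = 3.216-1.555j
Node n3: branches {R3, C1} → V_3 = 38.88-0.1876j
Node n4: branches {R1, R3, R5, V1} → V_4 = 39.00+0.000j
Node n5: branches {L2, R4, C2} → V_5 = 2.066-2.989j
Node n6: branches {L1, R2, C1, R5, C2} → V_6 = 12.24+16.38j
Source currents: i(V1)=-0.6258+0.3090j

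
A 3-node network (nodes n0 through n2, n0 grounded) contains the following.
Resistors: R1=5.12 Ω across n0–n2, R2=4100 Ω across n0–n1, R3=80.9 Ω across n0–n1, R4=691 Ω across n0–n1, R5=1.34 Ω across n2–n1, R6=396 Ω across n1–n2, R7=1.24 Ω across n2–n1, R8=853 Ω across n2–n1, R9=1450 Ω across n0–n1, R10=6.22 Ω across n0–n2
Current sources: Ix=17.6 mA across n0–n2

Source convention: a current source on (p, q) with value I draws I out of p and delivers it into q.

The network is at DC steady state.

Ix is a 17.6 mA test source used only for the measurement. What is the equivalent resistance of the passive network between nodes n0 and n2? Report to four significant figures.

Apply KCL at each of the 2 non-ground nodes and solve the resulting linear system.
Node n1: branches {R2, R3, R4, R5, R6, R7, R8, R9} → V_1 = 0.04703
Node n2: branches {R1, R5, R6, R7, R8, R10, Ix} → V_2 = 0.04748

R_eq = 2.698 Ω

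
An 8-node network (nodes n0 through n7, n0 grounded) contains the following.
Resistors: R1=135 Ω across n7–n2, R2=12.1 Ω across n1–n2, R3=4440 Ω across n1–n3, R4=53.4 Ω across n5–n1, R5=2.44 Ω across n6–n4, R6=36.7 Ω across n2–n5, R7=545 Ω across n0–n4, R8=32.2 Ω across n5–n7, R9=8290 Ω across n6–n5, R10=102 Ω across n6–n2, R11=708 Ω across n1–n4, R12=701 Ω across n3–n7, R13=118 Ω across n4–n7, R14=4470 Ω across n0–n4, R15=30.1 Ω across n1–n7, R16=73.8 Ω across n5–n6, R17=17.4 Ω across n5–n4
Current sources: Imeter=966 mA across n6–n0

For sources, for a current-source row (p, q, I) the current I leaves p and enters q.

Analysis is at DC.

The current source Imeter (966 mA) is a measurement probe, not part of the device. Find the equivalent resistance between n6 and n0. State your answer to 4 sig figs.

MNA unknowns: 7 node voltages V₁..V_7
R1: Y=0.007407 on G[7,2]
R2: Y=0.08264 on G[1,2]
R3: Y=0.0002252 on G[1,3]
R4: Y=0.01873 on G[5,1]
R5: Y=0.4098 on G[6,4]
R6: Y=0.02725 on G[2,5]
R7: Y=0.001835 on G[0,4]
R8: Y=0.03106 on G[5,7]
R9: Y=0.0001206 on G[6,5]
R10: Y=0.009804 on G[6,2]
R11: Y=0.001412 on G[1,4]
R12: Y=0.001427 on G[3,7]
R13: Y=0.008475 on G[4,7]
R14: Y=0.0002237 on G[0,4]
R15: Y=0.03322 on G[1,7]
R16: Y=0.01355 on G[5,6]
R17: Y=0.05747 on G[5,4]
Imeter: z[6]−=0.966, z[0]+=0.966
solve → V1=-469.9, V2=-470.0, V3=-469.8, V4=-469.3, V5=-469.8, V6=-471.5, V7=-469.8

R_eq = 488.1 Ω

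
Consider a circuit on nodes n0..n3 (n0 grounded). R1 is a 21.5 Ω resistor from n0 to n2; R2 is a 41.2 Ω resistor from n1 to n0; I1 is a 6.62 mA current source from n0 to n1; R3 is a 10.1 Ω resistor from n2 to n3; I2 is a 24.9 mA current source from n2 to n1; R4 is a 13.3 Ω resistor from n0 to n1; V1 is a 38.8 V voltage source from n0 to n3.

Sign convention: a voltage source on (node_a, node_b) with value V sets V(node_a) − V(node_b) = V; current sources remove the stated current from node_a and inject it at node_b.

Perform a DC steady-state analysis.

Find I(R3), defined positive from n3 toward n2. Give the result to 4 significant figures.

-1.211 A

Apply KCL at each of the 3 non-ground nodes and solve the resulting linear system.
Node n1: branches {R2, I1, I2, R4} → V_1 = 0.3169
Node n2: branches {R1, R3, I2} → V_2 = -26.57
Node n3: branches {R3, V1} → V_3 = -38.80
Source currents: i(V1)=-1.211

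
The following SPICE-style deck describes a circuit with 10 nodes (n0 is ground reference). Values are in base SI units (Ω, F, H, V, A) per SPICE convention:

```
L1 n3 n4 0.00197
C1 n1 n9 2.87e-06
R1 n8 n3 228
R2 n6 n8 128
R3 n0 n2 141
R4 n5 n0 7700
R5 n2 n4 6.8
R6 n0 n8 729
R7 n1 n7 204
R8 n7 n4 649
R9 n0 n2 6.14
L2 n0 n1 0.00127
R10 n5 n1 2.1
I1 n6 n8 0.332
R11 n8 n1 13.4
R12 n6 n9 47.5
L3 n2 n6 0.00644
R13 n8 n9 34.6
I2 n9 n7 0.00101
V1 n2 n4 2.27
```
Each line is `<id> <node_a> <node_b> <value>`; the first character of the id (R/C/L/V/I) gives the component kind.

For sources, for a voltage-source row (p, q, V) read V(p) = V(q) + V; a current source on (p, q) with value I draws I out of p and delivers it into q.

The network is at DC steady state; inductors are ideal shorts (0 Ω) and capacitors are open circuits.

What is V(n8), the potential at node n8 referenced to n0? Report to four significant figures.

2.893 V

Apply KCL at each of the 9 non-ground nodes and solve the resulting linear system.
Node n1: branches {C1, R7, L2, R10, R11} → V_1 = 0.000
Node n2: branches {R3, R5, R9, L3, V1} → V_2 = -1.274
Node n3: branches {L1, R1} → V_3 = -3.544
Node n4: branches {L1, R5, R8, V1} → V_4 = -3.544
Node n5: branches {R4, R10} → V_5 = 0.000
Node n6: branches {R2, I1, R12, L3} → V_6 = -1.274
Node n7: branches {R7, R8, I2} → V_7 = -0.6908
Node n8: branches {R1, R2, R6, I1, R11, R13} → V_8 = 2.893
Node n9: branches {C1, R12, R13, I2} → V_9 = 1.117
Source currents: i(L1)=0.02823, i(L2)=-0.2125, i(L3)=0.2491, i(V1)=-0.3665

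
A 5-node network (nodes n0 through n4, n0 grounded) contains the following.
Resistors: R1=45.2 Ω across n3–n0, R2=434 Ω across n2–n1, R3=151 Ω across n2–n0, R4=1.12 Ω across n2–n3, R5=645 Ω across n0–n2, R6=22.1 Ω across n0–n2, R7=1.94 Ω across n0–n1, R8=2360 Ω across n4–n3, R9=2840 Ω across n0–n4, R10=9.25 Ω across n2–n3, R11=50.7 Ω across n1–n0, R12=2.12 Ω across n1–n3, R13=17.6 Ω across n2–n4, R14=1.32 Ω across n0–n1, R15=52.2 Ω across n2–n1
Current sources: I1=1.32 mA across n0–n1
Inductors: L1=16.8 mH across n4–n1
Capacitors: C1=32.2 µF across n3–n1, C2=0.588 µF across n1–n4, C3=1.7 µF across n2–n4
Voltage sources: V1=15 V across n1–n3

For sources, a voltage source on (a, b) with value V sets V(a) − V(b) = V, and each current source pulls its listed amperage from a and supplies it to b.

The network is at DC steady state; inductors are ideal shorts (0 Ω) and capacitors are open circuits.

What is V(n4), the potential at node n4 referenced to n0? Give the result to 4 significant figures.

0.7622 V

MNA unknowns: 4 node voltages V₁..V_4 plus 2 source currents (L1, V1)
R1: Y=0.02212 on G[3,0]
R2: Y=0.002304 on G[2,1]
I1: z[0]−=0.00132, z[1]+=0.00132
R3: Y=0.006623 on G[2,0]
R4: Y=0.8929 on G[2,3]
R5: Y=0.001550 on G[0,2]
L1: row V4−V1=0, i_L1 at 4,1
R6: Y=0.04525 on G[0,2]
R7: Y=0.5155 on G[0,1]
R8: Y=0.0004237 on G[4,3]
C1: Y=0.000 on G[3,1]
R9: Y=0.0003521 on G[0,4]
R10: Y=0.1081 on G[2,3]
R11: Y=0.01972 on G[1,0]
R12: Y=0.4717 on G[1,3]
C2: Y=0.000 on G[1,4]
C3: Y=0.000 on G[2,4]
R13: Y=0.05682 on G[2,4]
R14: Y=0.7576 on G[0,1]
R15: Y=0.01916 on G[2,1]
V1: row V1−V3=15, i_V1 at 1,3
solve → V1=0.7622, V2=-12.53, V3=-14.24, V4=0.7622
aux → i_L1=-0.7618, i_V1=-9.107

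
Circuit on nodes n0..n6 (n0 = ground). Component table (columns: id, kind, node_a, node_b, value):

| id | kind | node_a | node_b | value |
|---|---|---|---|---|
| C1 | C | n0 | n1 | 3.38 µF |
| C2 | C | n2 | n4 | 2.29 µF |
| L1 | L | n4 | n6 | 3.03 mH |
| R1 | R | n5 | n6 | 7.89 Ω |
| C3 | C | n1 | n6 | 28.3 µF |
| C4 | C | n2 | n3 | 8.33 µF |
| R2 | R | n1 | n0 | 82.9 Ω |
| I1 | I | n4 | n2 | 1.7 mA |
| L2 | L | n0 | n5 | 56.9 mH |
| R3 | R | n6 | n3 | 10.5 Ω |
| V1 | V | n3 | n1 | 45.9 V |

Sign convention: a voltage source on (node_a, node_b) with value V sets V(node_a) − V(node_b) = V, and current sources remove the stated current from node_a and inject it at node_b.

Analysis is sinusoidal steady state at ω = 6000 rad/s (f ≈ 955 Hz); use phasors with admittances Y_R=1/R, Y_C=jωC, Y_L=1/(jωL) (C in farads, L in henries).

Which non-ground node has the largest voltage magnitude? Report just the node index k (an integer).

MNA unknowns: 6 node voltages V₁..V_6 plus 1 source current (V1)
C1: Y=0.000+0.02028j on G[0,1]
C2: Y=0.000+0.01374j on G[2,4]
L1: Y=0.000-0.05501j on G[4,6]
R1: Y=0.1267+0.000j on G[5,6]
C3: Y=0.000+0.1698j on G[1,6]
C4: Y=0.000+0.04998j on G[2,3]
R2: Y=0.01206+0.000j on G[1,0]
I1: z[4]−=0.0017, z[2]+=0.0017
L2: Y=0.000-0.002929j on G[0,5]
R3: Y=0.09524+0.000j on G[6,3]
V1: row V3−V1=45.9, i_V1 at 3,1
solve → V1=2.853-0.9127j, V2=39.86-5.646j, V3=48.75-0.9127j, V4=7.494-22.74j, V5=16.00-18.07j, V6=15.58-18.44j
aux → i_V1=-2.923-2.114j

3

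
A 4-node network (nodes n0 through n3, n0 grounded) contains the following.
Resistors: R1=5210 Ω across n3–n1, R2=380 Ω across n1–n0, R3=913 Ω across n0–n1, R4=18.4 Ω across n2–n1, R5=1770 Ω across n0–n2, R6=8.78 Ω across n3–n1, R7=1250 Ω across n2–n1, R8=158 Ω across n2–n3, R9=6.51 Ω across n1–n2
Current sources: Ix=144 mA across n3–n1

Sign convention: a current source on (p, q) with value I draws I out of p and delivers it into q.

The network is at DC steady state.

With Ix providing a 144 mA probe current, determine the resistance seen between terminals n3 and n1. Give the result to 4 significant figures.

R_eq = 8.317 Ω

Element admittances at DC:
  Y(R1) = 0.0001919 S between n3,n1
  Y(R2) = 0.002632 S between n1,n0
  Y(R3) = 0.001095 S between n0,n1
  Y(R4) = 0.05435 S between n2,n1
  Y(R5) = 0.0005650 S between n0,n2
  Y(R6) = 0.1139 S between n3,n1
  Y(R7) = 0.0008000 S between n2,n1
  Y(R8) = 0.006329 S between n2,n3
  Y(R9) = 0.1536 S between n1,n2
  Ix: injects 0.144 A into n1 (from n3)
Assemble and solve the 3×3 MNA system:
  V(n1)=0.004629  V(n2)=-0.03053  V(n3)=-1.193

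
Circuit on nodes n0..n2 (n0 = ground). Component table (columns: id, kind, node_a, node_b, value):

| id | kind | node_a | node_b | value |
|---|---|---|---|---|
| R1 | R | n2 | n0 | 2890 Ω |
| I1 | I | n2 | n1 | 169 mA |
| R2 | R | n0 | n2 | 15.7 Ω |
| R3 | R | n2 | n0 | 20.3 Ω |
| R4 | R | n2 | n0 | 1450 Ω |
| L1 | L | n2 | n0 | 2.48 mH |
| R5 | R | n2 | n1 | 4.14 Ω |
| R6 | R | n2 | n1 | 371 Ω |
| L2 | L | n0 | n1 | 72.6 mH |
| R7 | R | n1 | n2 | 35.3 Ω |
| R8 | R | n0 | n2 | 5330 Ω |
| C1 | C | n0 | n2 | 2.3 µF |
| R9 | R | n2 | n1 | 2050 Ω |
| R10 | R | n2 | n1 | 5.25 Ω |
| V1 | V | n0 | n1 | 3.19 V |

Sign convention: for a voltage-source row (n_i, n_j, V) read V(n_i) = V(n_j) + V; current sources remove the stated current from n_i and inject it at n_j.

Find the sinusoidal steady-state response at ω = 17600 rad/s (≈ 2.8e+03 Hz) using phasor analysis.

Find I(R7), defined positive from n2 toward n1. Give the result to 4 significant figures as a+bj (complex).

Apply KCL at each of the 2 non-ground nodes and solve the resulting linear system.
Node n1: branches {I1, R5, R6, L2, R7, R9, R10, V1} → V_1 = -3.190+0.000j
Node n2: branches {R1, I1, R2, R3, R4, L1, R5, R6, R7, R8, C1, R9, R10} → V_2 = -2.849+0.08666j
Source currents: i(V1)=-0.3269-0.03767j

0.009648+0.002455j A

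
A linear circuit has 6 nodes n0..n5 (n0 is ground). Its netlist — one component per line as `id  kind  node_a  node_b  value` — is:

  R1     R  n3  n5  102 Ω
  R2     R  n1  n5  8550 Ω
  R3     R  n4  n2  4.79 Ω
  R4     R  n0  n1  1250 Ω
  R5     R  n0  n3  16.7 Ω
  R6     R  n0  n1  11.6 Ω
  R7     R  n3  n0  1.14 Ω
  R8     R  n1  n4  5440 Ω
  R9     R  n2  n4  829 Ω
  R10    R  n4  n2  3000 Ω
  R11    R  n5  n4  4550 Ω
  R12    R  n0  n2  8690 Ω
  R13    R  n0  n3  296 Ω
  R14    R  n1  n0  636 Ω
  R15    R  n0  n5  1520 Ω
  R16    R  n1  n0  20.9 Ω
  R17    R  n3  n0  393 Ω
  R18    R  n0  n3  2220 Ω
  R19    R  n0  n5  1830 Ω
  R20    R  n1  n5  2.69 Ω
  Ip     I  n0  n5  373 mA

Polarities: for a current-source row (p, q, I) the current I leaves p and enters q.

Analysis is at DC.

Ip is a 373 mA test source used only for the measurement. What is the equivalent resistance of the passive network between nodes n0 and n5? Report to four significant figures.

MNA unknowns: 5 node voltages V₁..V_5
R1: Y=0.009804 on G[3,5]
R2: Y=0.0001170 on G[1,5]
R3: Y=0.2088 on G[4,2]
R4: Y=0.0008000 on G[0,1]
R5: Y=0.05988 on G[0,3]
R6: Y=0.08621 on G[0,1]
R7: Y=0.8772 on G[3,0]
R8: Y=0.0001838 on G[1,4]
R9: Y=0.001206 on G[2,4]
R10: Y=0.0003333 on G[4,2]
R11: Y=0.0002198 on G[5,4]
R12: Y=0.0001151 on G[0,2]
R13: Y=0.003378 on G[0,3]
R14: Y=0.001572 on G[1,0]
R15: Y=0.0006579 on G[0,5]
R16: Y=0.04785 on G[1,0]
R17: Y=0.002545 on G[3,0]
R18: Y=0.0004505 on G[0,3]
R19: Y=0.0005464 on G[0,5]
R20: Y=0.3717 on G[1,5]
Ip: z[0]−=0.373, z[5]+=0.373
solve → V1=2.463, V2=2.298, V3=0.03463, V4=2.300, V5=3.367

R_eq = 9.026 Ω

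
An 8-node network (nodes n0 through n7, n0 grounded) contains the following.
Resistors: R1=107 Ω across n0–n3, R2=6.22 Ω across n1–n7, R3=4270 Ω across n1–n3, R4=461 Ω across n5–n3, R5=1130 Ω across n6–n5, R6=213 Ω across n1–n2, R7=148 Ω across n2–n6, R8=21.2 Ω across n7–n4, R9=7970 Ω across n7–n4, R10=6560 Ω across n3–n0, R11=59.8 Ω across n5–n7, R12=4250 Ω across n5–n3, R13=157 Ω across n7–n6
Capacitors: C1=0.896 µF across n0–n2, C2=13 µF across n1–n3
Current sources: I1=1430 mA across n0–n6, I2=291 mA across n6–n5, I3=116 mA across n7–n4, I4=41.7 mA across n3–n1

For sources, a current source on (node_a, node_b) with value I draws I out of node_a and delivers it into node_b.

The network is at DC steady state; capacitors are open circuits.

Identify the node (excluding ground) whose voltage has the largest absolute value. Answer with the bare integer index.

Apply KCL at each of the 7 non-ground nodes and solve the resulting linear system.
Node n1: branches {R2, R3, R6, C2, I4} → V_1 = 758.2
Node n2: branches {C1, R6, R7} → V_2 = 821.9
Node n3: branches {R1, R3, R4, C2, R10, R12, I4} → V_3 = 150.6
Node n4: branches {R8, R9, I3} → V_4 = 759.4
Node n5: branches {R4, R5, I2, R11, R12} → V_5 = 703.4
Node n6: branches {R5, I1, R7, I2, R13} → V_6 = 866.2
Node n7: branches {R2, R8, R9, I3, R11, R13} → V_7 = 756.9

6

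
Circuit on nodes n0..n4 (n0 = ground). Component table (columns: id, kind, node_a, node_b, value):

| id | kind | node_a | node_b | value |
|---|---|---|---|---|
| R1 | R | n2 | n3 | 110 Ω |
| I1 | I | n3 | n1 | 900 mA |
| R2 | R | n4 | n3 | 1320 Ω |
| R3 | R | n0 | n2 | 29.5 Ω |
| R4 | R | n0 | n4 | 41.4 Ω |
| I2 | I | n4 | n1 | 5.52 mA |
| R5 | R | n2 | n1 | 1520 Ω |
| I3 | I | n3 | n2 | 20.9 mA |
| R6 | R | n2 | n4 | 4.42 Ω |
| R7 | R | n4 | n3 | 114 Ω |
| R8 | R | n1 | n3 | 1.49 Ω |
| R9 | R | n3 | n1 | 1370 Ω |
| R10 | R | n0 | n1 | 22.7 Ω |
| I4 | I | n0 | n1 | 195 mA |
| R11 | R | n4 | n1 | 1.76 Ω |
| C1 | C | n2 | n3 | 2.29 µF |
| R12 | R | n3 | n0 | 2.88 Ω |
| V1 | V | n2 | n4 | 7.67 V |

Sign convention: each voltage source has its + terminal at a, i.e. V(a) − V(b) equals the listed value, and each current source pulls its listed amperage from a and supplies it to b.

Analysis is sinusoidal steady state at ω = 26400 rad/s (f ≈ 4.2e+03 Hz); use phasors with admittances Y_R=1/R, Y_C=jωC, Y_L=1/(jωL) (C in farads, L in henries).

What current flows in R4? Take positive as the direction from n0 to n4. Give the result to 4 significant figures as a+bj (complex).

-0.0002997+0.02529j A

MNA unknowns: 4 node voltages V₁..V_4 plus 1 source current (V1)
R1: Y=0.009091+0.000j on G[2,3]
I1: z[3]−=0.9, z[1]+=0.9
R2: Y=0.0007576+0.000j on G[4,3]
R3: Y=0.03390+0.000j on G[0,2]
R4: Y=0.02415+0.000j on G[0,4]
I2: z[4]−=0.00552, z[1]+=0.00552
R5: Y=0.0006579+0.000j on G[2,1]
I3: z[3]−=0.0209, z[2]+=0.0209
R6: Y=0.2262+0.000j on G[2,4]
R7: Y=0.008772+0.000j on G[4,3]
R8: Y=0.6711+0.000j on G[1,3]
R9: Y=0.0007299+0.000j on G[3,1]
R10: Y=0.04405+0.000j on G[0,1]
I4: z[0]−=0.195, z[1]+=0.195
R11: Y=0.5682+0.000j on G[4,1]
C1: Y=0.000+0.06046j on G[2,3]
R12: Y=0.3472+0.000j on G[3,0]
V1: row V2−V4=7.67, i_V1 at 2,4
solve → V1=0.7193-0.3488j, V2=7.682-1.047j, V3=-0.2805+0.2193j, V4=0.01241-1.047j
aux → i_V1=-2.128-0.4340j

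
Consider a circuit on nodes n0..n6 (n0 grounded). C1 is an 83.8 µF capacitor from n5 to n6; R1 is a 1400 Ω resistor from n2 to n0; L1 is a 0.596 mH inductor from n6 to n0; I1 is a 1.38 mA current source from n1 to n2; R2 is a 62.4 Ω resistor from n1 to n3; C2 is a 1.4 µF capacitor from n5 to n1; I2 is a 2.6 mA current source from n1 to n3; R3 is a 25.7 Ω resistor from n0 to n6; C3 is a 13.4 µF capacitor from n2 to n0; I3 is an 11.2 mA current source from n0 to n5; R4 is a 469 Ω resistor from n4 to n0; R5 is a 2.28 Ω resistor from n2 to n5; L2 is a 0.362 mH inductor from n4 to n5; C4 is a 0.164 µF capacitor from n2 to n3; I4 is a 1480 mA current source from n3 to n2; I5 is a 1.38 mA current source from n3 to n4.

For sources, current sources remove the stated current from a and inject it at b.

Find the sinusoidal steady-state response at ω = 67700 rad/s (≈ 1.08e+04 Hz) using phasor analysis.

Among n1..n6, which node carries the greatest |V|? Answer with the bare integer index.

MNA unknowns: 6 node voltages V₁..V_6
C1: Y=0.000+5.673j on G[5,6]
R1: Y=0.0007143+0.000j on G[2,0]
L1: Y=0.000-0.02478j on G[6,0]
I1: z[1]−=0.00138, z[2]+=0.00138
R2: Y=0.01603+0.000j on G[1,3]
C2: Y=0.000+0.09478j on G[5,1]
I2: z[1]−=0.0026, z[3]+=0.0026
R3: Y=0.03891+0.000j on G[0,6]
C3: Y=0.000+0.9072j on G[2,0]
I3: z[0]−=0.0112, z[5]+=0.0112
R4: Y=0.002132+0.000j on G[4,0]
R5: Y=0.4386+0.000j on G[2,5]
L2: Y=0.000-0.04080j on G[4,5]
C4: Y=0.000+0.01110j on G[2,3]
I4: z[3]−=1.48, z[2]+=1.48
I5: z[3]−=0.00138, z[4]+=0.00138
solve → V1=4.260+11.02j, V2=-0.1060-0.07846j, V3=-54.31+48.57j, V4=-2.026+1.214j, V5=-2.090+1.074j, V6=-2.106+1.065j

3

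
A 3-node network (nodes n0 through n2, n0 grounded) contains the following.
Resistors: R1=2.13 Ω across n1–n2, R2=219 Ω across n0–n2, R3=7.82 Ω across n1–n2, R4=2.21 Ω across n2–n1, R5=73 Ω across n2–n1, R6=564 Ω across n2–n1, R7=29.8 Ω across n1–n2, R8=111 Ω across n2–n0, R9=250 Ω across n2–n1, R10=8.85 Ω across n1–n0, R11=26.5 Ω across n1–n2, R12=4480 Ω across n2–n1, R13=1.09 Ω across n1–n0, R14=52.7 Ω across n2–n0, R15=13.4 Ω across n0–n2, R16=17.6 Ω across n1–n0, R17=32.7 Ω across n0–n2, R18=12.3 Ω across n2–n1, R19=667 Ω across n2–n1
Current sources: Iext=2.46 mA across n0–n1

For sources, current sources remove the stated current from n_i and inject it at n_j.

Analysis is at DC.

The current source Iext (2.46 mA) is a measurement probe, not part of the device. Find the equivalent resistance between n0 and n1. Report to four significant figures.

R_eq = 0.8257 Ω

Apply KCL at each of the 2 non-ground nodes and solve the resulting linear system.
Node n1: branches {R1, R3, R4, R5, R6, R7, R9, R10, R11, R12, R13, R16, R18, R19, Iext} → V_1 = 0.002031
Node n2: branches {R1, R2, R3, R4, R5, R6, R7, R8, R9, R11, R12, R14, R15, R17, R18, R19} → V_2 = 0.001826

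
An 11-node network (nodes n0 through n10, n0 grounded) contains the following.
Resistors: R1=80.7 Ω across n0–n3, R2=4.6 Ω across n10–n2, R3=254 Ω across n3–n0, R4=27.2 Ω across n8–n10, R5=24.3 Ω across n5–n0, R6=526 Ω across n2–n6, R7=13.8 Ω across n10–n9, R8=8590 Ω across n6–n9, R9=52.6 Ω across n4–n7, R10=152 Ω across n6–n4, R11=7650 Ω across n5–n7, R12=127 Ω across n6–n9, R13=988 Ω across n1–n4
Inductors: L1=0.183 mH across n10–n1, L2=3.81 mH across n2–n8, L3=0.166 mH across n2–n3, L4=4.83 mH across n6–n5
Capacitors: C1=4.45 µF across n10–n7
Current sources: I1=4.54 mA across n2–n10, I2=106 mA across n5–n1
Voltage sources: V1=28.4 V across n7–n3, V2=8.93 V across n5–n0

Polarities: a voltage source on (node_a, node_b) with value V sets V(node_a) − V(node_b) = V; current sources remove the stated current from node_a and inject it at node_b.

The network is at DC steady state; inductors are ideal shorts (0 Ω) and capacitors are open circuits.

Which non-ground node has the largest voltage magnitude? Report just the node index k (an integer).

MNA unknowns: 10 node voltages V₁..V_10 plus 6 source currents (L1, L2, L3, L4, V1, V2)
R1: Y=0.01239 on G[0,3]
R2: Y=0.2174 on G[10,2]
R3: Y=0.003937 on G[3,0]
R4: Y=0.03676 on G[8,10]
R5: Y=0.04115 on G[5,0]
R6: Y=0.001901 on G[2,6]
L1: row V10−V1=0, i_L1 at 10,1
L2: row V2−V8=0, i_L2 at 2,8
R7: Y=0.07246 on G[10,9]
L3: row V2−V3=0, i_L3 at 2,3
C1: Y=0.000 on G[10,7]
R8: Y=0.0001164 on G[6,9]
R9: Y=0.01901 on G[4,7]
R10: Y=0.006579 on G[6,4]
L4: row V6−V5=0, i_L4 at 6,5
R11: Y=0.0001307 on G[5,7]
I1: z[2]−=0.00454, z[10]+=0.00454
I2: z[5]−=0.106, z[1]+=0.106
R12: Y=0.007874 on G[6,9]
R13: Y=0.001012 on G[1,4]
V1: row V7−V3=28.4, i_V1 at 7,3
V2: row V5−V0=8.93, i_V2 at 5,0
solve → V1=3.633, V2=2.963, V3=2.963, V4=24.76, V5=8.930, V6=8.930, V7=31.36, V8=2.963, V9=4.159, V10=3.633
aux → i_L1=-0.1274, i_L2=-0.02460, i_L3=0.1769, i_L4=0.05468, i_V1=-0.1285, i_V2=-0.4159

7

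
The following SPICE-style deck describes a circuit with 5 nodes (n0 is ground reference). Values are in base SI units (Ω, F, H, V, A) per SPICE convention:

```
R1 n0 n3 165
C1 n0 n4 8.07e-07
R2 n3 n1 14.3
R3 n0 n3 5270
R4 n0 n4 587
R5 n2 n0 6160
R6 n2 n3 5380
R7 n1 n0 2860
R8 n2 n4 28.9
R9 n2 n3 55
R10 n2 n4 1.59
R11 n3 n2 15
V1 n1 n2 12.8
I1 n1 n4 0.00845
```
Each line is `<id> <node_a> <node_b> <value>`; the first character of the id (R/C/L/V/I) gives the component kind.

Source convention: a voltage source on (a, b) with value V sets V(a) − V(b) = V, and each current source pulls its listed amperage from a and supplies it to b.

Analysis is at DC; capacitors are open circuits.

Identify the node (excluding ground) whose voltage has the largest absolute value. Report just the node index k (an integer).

1

Element admittances at DC:
  Y(R1) = 0.006061 S between n0,n3
  Y(C1) = 0.000 S between n0,n4
  Y(R2) = 0.06993 S between n3,n1
  Y(R3) = 0.0001898 S between n0,n3
  Y(R4) = 0.001704 S between n0,n4
  Y(R5) = 0.0001623 S between n2,n0
  Y(R6) = 0.0001859 S between n2,n3
  Y(R7) = 0.0003497 S between n1,n0
  Y(R8) = 0.03460 S between n2,n4
  Y(R9) = 0.01818 S between n2,n3
  Y(R10) = 0.6289 S between n2,n4
  Y(R11) = 0.06667 S between n3,n2
  V1: constraint V(n1)−V(n2) = 12.8
  I1: injects 0.00845 A into n4 (from n1)
Assemble and solve the 5×5 MNA system:
  V(n1)=8.031  V(n2)=-4.769  V(n3)=0.9678  V(n4)=-4.744
  i(V1)=-0.5052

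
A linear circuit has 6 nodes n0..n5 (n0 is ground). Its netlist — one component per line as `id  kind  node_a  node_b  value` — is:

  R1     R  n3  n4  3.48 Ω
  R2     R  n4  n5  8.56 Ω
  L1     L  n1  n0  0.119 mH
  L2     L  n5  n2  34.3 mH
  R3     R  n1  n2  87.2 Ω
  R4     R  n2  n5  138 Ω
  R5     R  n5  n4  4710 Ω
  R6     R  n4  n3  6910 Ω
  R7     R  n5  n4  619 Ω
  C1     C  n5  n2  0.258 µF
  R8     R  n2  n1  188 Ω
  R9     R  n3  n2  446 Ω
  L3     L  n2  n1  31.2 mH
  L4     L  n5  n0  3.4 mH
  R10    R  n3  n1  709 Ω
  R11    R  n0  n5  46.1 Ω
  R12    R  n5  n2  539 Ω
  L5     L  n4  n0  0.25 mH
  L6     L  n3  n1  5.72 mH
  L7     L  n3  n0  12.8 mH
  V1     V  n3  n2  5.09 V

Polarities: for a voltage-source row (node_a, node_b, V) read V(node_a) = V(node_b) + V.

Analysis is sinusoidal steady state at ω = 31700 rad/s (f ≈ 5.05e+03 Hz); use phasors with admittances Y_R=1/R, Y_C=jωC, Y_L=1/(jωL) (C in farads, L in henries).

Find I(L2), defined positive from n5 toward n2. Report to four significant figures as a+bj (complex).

Element admittances at ω=31700 rad/s:
  Y(R1) = 0.2874+0.000j S between n3,n4
  Y(R2) = 0.1168+0.000j S between n4,n5
  Y(L1) = 0.000-0.2651j S between n1,n0
  Y(L2) = 0.000-0.0009197j S between n5,n2
  Y(R3) = 0.01147+0.000j S between n1,n2
  Y(R4) = 0.007246+0.000j S between n2,n5
  Y(R5) = 0.0002123+0.000j S between n5,n4
  Y(R6) = 0.0001447+0.000j S between n4,n3
  Y(R7) = 0.001616+0.000j S between n5,n4
  Y(C1) = 0.000+0.008179j S between n5,n2
  Y(R8) = 0.005319+0.000j S between n2,n1
  Y(R9) = 0.002242+0.000j S between n3,n2
  Y(L3) = 0.000-0.001011j S between n2,n1
  Y(L4) = 0.000-0.009278j S between n5,n0
  Y(R10) = 0.001410+0.000j S between n3,n1
  Y(R11) = 0.02169+0.000j S between n0,n5
  Y(R12) = 0.001855+0.000j S between n5,n2
  Y(L5) = 0.000-0.1262j S between n4,n0
  Y(L6) = 0.000-0.005515j S between n3,n1
  Y(L7) = 0.000-0.002465j S between n3,n0
  V1: constraint V(n3)−V(n2) = 5.09
Assemble and solve the 6×6 MNA system:
  V(n1)=-0.06248-0.2590j  V(n2)=-4.534+0.5901j  V(n3)=0.5556+0.5901j  V(n4)=0.1750+0.5437j  V(n5)=-0.1692+0.2450j
  i(V1)=-0.1279-0.009771j

-0.0003173-0.004015j A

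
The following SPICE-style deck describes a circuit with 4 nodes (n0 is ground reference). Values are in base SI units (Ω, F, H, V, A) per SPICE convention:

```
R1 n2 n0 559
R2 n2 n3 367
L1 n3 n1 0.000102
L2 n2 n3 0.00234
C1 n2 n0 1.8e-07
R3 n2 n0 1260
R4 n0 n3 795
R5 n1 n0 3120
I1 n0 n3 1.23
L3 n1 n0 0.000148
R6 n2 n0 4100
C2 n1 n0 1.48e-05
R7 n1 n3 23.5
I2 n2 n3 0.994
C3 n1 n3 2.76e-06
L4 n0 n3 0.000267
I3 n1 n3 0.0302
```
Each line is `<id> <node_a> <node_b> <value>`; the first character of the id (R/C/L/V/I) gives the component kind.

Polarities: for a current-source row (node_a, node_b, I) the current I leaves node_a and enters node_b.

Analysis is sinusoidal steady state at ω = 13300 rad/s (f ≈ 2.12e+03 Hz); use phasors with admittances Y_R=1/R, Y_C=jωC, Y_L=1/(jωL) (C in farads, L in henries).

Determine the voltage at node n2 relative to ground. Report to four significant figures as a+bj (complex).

-5.957-29.75j V

MNA unknowns: 3 node voltages V₁..V_3
R1: Y=0.001789+0.000j on G[2,0]
R2: Y=0.002725+0.000j on G[2,3]
L1: Y=0.000-0.7371j on G[3,1]
L2: Y=0.000-0.03213j on G[2,3]
C1: Y=0.000+0.002394j on G[2,0]
R3: Y=0.0007937+0.000j on G[2,0]
R4: Y=0.001258+0.000j on G[0,3]
R5: Y=0.0003205+0.000j on G[1,0]
I1: z[0]−=1.23, z[3]+=1.23
L3: Y=0.000-0.5080j on G[1,0]
R6: Y=0.0002439+0.000j on G[2,0]
C2: Y=0.000+0.1968j on G[1,0]
R7: Y=0.04255+0.000j on G[1,3]
I2: z[2]−=0.994, z[3]+=0.994
C3: Y=0.000+0.03671j on G[1,3]
L4: Y=0.000-0.2816j on G[0,3]
I3: z[1]−=0.0302, z[3]+=0.0302
solve → V1=-0.1500+1.621j, V2=-5.957-29.75j, V3=-0.1710+2.385j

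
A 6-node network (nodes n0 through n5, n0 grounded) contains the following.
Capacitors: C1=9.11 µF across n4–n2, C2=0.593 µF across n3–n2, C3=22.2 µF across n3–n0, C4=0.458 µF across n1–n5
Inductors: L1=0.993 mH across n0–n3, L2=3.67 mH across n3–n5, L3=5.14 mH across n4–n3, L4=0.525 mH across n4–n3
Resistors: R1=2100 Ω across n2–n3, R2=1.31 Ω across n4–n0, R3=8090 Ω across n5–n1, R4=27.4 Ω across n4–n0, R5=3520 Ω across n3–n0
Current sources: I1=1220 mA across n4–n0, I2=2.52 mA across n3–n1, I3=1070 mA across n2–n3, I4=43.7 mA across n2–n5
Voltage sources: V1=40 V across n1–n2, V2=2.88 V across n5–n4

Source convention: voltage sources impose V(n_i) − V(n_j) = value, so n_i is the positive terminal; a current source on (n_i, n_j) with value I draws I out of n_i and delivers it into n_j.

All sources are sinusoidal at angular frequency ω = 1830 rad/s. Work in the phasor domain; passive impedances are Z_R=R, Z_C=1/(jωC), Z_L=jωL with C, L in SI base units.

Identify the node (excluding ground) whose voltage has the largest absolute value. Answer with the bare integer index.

1

Element admittances at ω=1830 rad/s:
  Y(C1) = 0.000+0.01667j S between n4,n2
  Y(L1) = 0.000-0.5503j S between n0,n3
  Y(R1) = 0.0004762+0.000j S between n2,n3
  Y(C2) = 0.000+0.001085j S between n3,n2
  Y(L2) = 0.000-0.1489j S between n3,n5
  Y(R2) = 0.7634+0.000j S between n4,n0
  I1: injects 1.22 A into n0 (from n4)
  Y(R3) = 0.0001236+0.000j S between n5,n1
  Y(L3) = 0.000-0.1063j S between n4,n3
  Y(R4) = 0.03650+0.000j S between n4,n0
  Y(C3) = 0.000+0.04063j S between n3,n0
  Y(R5) = 0.0002841+0.000j S between n3,n0
  I2: injects 0.00252 A into n1 (from n3)
  Y(C4) = 0.000+0.0008381j S between n1,n5
  I3: injects 1.07 A into n3 (from n2)
  I4: injects 0.0437 A into n5 (from n2)
  Y(L4) = 0.000-1.041j S between n4,n3
  V1: constraint V(n1)−V(n2) = 40
  V2: constraint V(n5)−V(n4) = 2.88
Assemble and solve the 7×7 MNA system:
  V(n1)=34.84+59.32j  V(n2)=-5.155+59.32j  V(n3)=-0.9293+0.1295j  V(n4)=-1.607-0.5922j  V(n5)=1.273-0.5922j
  i(V1)=0.04859-0.03554j  i(V2)=0.1051+0.3634j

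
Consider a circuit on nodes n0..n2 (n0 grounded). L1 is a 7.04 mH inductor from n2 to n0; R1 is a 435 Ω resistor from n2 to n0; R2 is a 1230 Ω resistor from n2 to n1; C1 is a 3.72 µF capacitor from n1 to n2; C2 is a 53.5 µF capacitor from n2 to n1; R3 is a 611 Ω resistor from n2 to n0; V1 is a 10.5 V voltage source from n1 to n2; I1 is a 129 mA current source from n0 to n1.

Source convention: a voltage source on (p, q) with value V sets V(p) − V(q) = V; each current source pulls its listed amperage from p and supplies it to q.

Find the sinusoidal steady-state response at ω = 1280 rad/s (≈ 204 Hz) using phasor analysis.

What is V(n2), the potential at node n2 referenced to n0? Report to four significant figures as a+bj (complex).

0.04117+1.161j V

Element admittances at ω=1280 rad/s:
  Y(L1) = 0.000-0.1110j S between n2,n0
  Y(R1) = 0.002299+0.000j S between n2,n0
  Y(R2) = 0.0008130+0.000j S between n2,n1
  Y(C1) = 0.000+0.004762j S between n1,n2
  Y(C2) = 0.000+0.06848j S between n2,n1
  Y(R3) = 0.001637+0.000j S between n2,n0
  V1: constraint V(n1)−V(n2) = 10.5
  I1: injects 0.129 A into n1 (from n0)
Assemble and solve the 3×3 MNA system:
  V(n1)=10.54+1.161j  V(n2)=0.04117+1.161j
  i(V1)=0.1205-0.7690j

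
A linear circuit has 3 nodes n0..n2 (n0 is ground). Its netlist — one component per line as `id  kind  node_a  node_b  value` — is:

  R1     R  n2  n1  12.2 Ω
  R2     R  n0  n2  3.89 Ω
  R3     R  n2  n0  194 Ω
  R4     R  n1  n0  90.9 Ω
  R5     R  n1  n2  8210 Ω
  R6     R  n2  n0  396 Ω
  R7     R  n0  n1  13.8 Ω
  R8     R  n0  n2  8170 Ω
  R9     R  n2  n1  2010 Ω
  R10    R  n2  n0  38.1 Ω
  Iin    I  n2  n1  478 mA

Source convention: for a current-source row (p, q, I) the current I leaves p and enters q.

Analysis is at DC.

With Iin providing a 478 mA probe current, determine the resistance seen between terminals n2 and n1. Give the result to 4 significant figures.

R_eq = 6.782 Ω

Element admittances at DC:
  Y(R1) = 0.08197 S between n2,n1
  Y(R2) = 0.2571 S between n0,n2
  Y(R3) = 0.005155 S between n2,n0
  Y(R4) = 0.01100 S between n1,n0
  Y(R5) = 0.0001218 S between n1,n2
  Y(R6) = 0.002525 S between n2,n0
  Y(R7) = 0.07246 S between n0,n1
  Y(R8) = 0.0001224 S between n0,n2
  Y(R9) = 0.0004975 S between n2,n1
  Y(R10) = 0.02625 S between n2,n0
  Iin: injects 0.478 A into n1 (from n2)
Assemble and solve the 2×2 MNA system:
  V(n1)=2.519  V(n2)=-0.7223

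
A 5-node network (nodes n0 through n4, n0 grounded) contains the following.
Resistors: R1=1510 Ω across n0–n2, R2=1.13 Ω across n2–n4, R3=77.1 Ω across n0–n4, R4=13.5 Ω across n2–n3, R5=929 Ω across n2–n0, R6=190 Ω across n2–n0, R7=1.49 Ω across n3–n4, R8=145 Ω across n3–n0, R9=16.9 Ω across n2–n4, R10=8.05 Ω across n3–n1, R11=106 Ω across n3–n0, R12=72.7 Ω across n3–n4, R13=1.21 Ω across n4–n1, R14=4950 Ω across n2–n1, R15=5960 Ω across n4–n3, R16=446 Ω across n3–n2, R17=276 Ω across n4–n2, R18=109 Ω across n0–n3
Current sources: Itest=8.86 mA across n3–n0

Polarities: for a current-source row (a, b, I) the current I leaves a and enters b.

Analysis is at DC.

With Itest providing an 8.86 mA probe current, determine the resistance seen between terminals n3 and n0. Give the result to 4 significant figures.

MNA unknowns: 4 node voltages V₁..V_4
R1: Y=0.0006623 on G[0,2]
R2: Y=0.8850 on G[2,4]
R3: Y=0.01297 on G[0,4]
R4: Y=0.07407 on G[2,3]
R5: Y=0.001076 on G[2,0]
R6: Y=0.005263 on G[2,0]
R7: Y=0.6711 on G[3,4]
R8: Y=0.006897 on G[3,0]
R9: Y=0.05917 on G[2,4]
R10: Y=0.1242 on G[3,1]
R11: Y=0.009434 on G[3,0]
R12: Y=0.01376 on G[3,4]
R13: Y=0.8264 on G[4,1]
R14: Y=0.0002020 on G[2,1]
R15: Y=0.0001678 on G[4,3]
R16: Y=0.002242 on G[3,2]
R17: Y=0.003623 on G[4,2]
R18: Y=0.009174 on G[0,3]
Itest: z[3]−=0.00886, z[0]+=0.00886
solve → V1=-0.1931, V2=-0.1916, V3=-0.1969, V4=-0.1925

R_eq = 22.22 Ω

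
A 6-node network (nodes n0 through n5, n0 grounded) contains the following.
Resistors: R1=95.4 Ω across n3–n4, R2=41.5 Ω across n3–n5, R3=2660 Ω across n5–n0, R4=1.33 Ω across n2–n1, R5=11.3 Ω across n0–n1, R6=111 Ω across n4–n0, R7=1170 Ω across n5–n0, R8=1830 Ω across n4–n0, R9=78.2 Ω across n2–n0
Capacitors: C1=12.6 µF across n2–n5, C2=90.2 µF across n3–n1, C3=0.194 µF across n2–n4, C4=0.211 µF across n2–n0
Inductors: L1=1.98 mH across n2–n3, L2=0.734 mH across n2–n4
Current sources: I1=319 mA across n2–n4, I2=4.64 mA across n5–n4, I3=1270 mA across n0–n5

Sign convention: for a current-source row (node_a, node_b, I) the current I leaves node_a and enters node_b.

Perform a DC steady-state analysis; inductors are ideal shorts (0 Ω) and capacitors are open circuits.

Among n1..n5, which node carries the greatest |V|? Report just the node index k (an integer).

Element admittances at DC:
  Y(R1) = 0.01048 S between n3,n4
  Y(R2) = 0.02410 S between n3,n5
  Y(C1) = 0.000 S between n2,n5
  Y(R3) = 0.0003759 S between n5,n0
  Y(R4) = 0.7519 S between n2,n1
  L1: short n2↔n3 (DC inductor)
  Y(R5) = 0.08850 S between n0,n1
  Y(C2) = 0.000 S between n3,n1
  I1: injects 0.319 A into n4 (from n2)
  Y(R6) = 0.009009 S between n4,n0
  Y(R7) = 0.0008547 S between n5,n0
  L2: short n2↔n4 (DC inductor)
  I2: injects 0.00464 A into n4 (from n5)
  Y(C3) = 0.000 S between n2,n4
  Y(R8) = 0.0005464 S between n4,n0
  Y(R9) = 0.01279 S between n2,n0
  Y(C4) = 0.000 S between n2,n0
  I3: injects 1.27 A into n5 (from n0)
Assemble and solve the 7×7 MNA system:
  V(n1)=10.53  V(n2)=11.77  V(n3)=11.77  V(n4)=11.77  V(n5)=61.16
  i(L1)=-1.190  i(L2)=-0.2112

5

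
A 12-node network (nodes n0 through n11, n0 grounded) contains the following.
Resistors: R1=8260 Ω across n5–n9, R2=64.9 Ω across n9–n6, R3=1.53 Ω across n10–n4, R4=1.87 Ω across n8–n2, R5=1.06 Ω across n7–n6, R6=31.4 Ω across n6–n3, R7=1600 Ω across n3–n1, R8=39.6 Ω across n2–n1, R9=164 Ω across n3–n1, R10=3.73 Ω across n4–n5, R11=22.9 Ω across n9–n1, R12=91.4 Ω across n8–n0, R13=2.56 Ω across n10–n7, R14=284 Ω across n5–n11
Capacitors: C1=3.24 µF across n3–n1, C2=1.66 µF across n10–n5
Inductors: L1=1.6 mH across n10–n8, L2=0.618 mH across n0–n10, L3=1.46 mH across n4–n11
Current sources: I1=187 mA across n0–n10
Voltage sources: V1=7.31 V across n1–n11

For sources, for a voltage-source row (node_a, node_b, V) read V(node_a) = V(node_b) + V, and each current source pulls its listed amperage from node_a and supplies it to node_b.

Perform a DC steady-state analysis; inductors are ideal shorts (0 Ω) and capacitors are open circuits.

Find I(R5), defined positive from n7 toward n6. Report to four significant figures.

-0.1098 A

Apply KCL at each of the 11 non-ground nodes and solve the resulting linear system.
Node n1: branches {C1, R7, R8, R9, R11, V1} → V_1 = 6.888
Node n2: branches {R4, R8} → V_2 = 0.3106
Node n3: branches {C1, R6, R7, R9} → V_3 = 1.529
Node n4: branches {R3, L3, R10} → V_4 = -0.4221
Node n5: branches {R1, R10, C2, R14} → V_5 = -0.4196
Node n6: branches {R2, R5, R6} → V_6 = 0.3974
Node n7: branches {R5, R13} → V_7 = 0.2810
Node n8: branches {R4, L1, R12} → V_8 = 0.000
Node n9: branches {R1, R2, R11} → V_9 = 5.184
Node n10: branches {R3, L1, L2, I1, C2, R13} → V_10 = 0.000
Node n11: branches {L3, R14, V1} → V_11 = -0.4221
Source currents: i(L1)=-0.1661, i(L2)=-0.1870, i(L3)=0.2765, i(V1)=-0.2765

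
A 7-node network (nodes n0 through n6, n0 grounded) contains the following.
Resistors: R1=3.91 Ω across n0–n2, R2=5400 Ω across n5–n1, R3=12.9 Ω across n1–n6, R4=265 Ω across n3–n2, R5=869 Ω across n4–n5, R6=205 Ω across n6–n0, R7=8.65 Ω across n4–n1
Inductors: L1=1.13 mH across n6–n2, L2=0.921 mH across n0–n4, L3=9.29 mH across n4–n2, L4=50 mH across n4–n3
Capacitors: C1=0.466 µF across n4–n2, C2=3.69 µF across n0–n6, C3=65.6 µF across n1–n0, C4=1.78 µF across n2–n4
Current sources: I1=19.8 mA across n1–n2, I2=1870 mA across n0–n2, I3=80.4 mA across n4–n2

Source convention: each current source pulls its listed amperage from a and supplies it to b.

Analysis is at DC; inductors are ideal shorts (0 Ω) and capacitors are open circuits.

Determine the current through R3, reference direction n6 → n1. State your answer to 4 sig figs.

0.007941 A

Apply KCL at each of the 6 non-ground nodes and solve the resulting linear system.
Node n1: branches {R2, R3, I1, C3, R7} → V_1 = -0.1024
Node n2: branches {R1, L1, C1, I1, R4, I2, L3, C4, I3} → V_2 = 0.000
Node n3: branches {R4, L4} → V_3 = 0.000
Node n4: branches {C1, L2, R5, L3, R7, L4, C4, I3} → V_4 = 0.000
Node n5: branches {R2, R5} → V_5 = -0.01420
Node n6: branches {L1, R3, C2, R6} → V_6 = 0.000
Source currents: i(L1)=-0.007941, i(L2)=-1.870, i(L3)=-1.962, i(L4)=0.000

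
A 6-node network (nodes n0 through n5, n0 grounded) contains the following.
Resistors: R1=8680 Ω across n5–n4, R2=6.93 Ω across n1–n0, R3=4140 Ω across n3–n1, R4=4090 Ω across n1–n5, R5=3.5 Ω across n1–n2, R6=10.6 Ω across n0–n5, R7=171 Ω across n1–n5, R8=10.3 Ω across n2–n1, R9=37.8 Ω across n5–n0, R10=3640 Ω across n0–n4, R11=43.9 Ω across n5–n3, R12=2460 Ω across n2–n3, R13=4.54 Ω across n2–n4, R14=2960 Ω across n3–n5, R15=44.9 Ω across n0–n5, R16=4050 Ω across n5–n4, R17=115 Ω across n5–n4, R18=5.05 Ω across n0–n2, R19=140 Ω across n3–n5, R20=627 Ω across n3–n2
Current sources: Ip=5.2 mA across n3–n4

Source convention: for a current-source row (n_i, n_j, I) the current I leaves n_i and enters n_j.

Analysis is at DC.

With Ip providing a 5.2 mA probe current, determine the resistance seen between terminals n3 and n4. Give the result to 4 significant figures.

R_eq = 42.17 Ω

Element admittances at DC:
  Y(R1) = 0.0001152 S between n5,n4
  Y(R2) = 0.1443 S between n1,n0
  Y(R3) = 0.0002415 S between n3,n1
  Y(R4) = 0.0002445 S between n1,n5
  Y(R5) = 0.2857 S between n1,n2
  Y(R6) = 0.09434 S between n0,n5
  Y(R7) = 0.005848 S between n1,n5
  Y(R8) = 0.09709 S between n2,n1
  Y(R9) = 0.02646 S between n5,n0
  Y(R10) = 0.0002747 S between n0,n4
  Y(R11) = 0.02278 S between n5,n3
  Y(R12) = 0.0004065 S between n2,n3
  Y(R13) = 0.2203 S between n2,n4
  Y(R14) = 0.0003378 S between n3,n5
  Y(R15) = 0.02227 S between n0,n5
  Y(R16) = 0.0002469 S between n5,n4
  Y(R17) = 0.008696 S between n5,n4
  Y(R18) = 0.1980 S between n0,n2
  Y(R19) = 0.007143 S between n3,n5
  Y(R20) = 0.001595 S between n3,n2
  Ip: injects 0.0052 A into n4 (from n3)
Assemble and solve the 5×5 MNA system:
  V(n1)=0.009160  V(n2)=0.01332  V(n3)=-0.1849  V(n4)=0.03433  V(n5)=-0.02774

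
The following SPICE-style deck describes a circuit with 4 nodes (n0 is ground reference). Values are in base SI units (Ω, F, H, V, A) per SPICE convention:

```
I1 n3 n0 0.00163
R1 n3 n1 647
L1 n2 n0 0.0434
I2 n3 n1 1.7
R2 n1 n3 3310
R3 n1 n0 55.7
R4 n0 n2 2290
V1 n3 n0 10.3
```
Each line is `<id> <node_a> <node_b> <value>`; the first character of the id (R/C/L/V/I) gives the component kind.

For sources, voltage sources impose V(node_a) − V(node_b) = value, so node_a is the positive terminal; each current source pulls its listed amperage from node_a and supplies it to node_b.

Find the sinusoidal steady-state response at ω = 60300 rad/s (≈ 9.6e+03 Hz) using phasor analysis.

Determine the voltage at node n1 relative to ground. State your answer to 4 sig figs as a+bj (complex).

86.82+0.000j V

MNA unknowns: 3 node voltages V₁..V_3 plus 1 source current (V1)
I1: z[3]−=0.00163, z[0]+=0.00163
R1: Y=0.001546+0.000j on G[3,1]
L1: Y=0.000-0.0003821j on G[2,0]
I2: z[3]−=1.7, z[1]+=1.7
R2: Y=0.0003021+0.000j on G[1,3]
R3: Y=0.01795+0.000j on G[1,0]
R4: Y=0.0004367+0.000j on G[0,2]
V1: row V3−V0=10.3, i_V1 at 3,0
solve → V1=86.82+0.000j, V2=0.000+0.000j, V3=10.30+0.000j
aux → i_V1=-1.560+0.000j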